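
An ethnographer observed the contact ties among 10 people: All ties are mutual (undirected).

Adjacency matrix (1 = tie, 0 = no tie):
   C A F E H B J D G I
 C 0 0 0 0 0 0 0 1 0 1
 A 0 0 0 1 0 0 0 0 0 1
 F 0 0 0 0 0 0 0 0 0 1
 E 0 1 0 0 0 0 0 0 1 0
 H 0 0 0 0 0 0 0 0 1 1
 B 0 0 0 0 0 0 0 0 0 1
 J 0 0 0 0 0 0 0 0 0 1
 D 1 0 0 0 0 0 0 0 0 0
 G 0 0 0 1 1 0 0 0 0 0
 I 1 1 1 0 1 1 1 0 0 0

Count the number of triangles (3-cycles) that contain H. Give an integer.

0

H's neighbors are G and I, but none of them are tied to each other, so no triangle contains H.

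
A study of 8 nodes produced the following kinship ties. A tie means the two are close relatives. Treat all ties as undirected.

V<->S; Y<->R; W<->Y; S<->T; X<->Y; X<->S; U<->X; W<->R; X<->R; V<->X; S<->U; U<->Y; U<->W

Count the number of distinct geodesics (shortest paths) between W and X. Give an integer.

3

The shortest distance is 2. The length-2 paths are: W–R–X; W–Y–X; W–U–X.
That gives 3 distinct shortest paths.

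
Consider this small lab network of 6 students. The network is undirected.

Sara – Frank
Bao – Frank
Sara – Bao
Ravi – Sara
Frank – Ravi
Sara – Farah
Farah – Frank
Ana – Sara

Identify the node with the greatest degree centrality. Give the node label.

Sara

Degrees — Ana:1, Bao:2, Farah:2, Frank:4, Ravi:2, Sara:5.
The maximum is 5, attained only by Sara.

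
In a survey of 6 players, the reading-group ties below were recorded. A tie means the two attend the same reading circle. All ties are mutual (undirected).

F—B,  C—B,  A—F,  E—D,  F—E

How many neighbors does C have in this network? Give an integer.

C is directly tied to B. That is 1 neighbor, so the degree of C is 1.

1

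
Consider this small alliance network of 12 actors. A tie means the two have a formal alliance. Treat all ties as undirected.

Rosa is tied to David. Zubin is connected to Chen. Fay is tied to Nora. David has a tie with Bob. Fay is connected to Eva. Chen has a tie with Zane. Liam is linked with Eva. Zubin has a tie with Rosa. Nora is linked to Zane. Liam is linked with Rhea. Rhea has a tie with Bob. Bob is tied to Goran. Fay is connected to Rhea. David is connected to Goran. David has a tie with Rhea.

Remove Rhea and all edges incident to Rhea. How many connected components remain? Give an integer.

1

Rhea's neighbors (Bob, David, Fay, and Liam) remain reachable from one another through other ties, so the rest of the network stays in one piece.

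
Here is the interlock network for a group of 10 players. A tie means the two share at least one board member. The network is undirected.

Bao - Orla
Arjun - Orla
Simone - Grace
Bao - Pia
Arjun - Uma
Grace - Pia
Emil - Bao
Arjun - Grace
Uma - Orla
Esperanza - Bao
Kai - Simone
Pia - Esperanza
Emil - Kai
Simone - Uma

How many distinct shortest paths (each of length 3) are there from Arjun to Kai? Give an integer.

The shortest distance is 3. The length-3 paths are: Arjun–Uma–Simone–Kai; Arjun–Grace–Simone–Kai.
That gives 2 distinct shortest paths.

2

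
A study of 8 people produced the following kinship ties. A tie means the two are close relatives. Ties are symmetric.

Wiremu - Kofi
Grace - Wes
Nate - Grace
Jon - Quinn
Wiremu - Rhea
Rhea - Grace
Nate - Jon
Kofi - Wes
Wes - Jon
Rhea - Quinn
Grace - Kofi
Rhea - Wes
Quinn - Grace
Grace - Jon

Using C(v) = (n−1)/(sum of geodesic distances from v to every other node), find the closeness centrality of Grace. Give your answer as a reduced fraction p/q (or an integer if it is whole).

Distances from Grace: Jon:1, Kofi:1, Nate:1, Quinn:1, Rhea:1, Wes:1, Wiremu:2. Sum = 8.
n = 8, so closeness = 7/8.

7/8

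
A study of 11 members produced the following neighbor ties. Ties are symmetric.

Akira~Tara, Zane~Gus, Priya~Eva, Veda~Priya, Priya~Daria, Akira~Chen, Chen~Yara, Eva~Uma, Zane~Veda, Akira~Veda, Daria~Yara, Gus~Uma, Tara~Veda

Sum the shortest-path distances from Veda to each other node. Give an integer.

18

Distances from Veda: Akira:1, Chen:2, Daria:2, Eva:2, Gus:2, Priya:1, Tara:1, Uma:3, Yara:3, Zane:1.
Sum = 1 + 2 + 2 + 2 + 2 + 1 + 1 + 3 + 3 + 1 = 18.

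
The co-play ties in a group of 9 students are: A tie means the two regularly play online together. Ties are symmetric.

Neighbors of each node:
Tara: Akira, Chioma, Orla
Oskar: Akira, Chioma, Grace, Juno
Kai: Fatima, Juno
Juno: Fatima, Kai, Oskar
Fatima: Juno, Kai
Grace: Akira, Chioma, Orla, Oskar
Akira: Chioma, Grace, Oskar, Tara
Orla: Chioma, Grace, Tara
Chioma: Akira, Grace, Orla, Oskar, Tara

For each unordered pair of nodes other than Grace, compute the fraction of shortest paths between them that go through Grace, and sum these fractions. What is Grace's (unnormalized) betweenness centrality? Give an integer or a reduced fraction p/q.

Pairs whose geodesics pass through Grace — Juno–Orla: 1/2; Fatima–Orla: 1/2; Kai–Orla: 1/2; Oskar–Orla: 1/2; Akira–Orla: 1/3.
All other pairs contribute 0.
Summing the contributions gives betweenness(Grace) = 7/3.

7/3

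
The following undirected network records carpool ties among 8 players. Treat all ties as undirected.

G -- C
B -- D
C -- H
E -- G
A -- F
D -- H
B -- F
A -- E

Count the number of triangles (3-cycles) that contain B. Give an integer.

0

B's neighbors are D and F, but none of them are tied to each other, so no triangle contains B.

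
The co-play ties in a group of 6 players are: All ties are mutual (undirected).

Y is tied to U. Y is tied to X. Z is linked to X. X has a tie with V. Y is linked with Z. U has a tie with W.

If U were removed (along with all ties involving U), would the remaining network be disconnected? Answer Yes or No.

Removing U leaves {W} with no path to {V, X, Y, and Z}, so the network splits into 2 components. U is a cut vertex.

Yes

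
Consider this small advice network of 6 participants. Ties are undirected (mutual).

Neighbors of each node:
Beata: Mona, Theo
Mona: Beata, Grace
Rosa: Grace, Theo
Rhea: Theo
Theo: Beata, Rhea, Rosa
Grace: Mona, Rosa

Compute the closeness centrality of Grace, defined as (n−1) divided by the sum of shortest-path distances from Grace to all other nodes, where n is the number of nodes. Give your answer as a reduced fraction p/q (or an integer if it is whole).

5/9

Distances from Grace: Beata:2, Mona:1, Rhea:3, Rosa:1, Theo:2. Sum = 9.
n = 6, so closeness = 5/9.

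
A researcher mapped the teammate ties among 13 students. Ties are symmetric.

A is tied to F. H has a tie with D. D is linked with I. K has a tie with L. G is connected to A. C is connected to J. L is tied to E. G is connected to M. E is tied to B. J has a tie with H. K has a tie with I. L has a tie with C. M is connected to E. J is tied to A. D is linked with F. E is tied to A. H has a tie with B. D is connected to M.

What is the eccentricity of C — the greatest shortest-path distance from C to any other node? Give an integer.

3

Distances from C: A:2, B:3, D:3, E:2, F:3, G:3, H:2, I:3, J:1, K:2, L:1, M:3.
The largest is 3 (to I, M, B, G, F, and D), so the eccentricity of C is 3.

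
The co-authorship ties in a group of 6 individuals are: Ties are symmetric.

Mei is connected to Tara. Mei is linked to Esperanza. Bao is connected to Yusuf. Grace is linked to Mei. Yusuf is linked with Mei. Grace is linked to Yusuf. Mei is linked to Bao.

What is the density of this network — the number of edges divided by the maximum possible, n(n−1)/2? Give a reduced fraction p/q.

There are 7 edges and 6 nodes, so the maximum possible is C(6,2) = 15.
Density = 7/15.

7/15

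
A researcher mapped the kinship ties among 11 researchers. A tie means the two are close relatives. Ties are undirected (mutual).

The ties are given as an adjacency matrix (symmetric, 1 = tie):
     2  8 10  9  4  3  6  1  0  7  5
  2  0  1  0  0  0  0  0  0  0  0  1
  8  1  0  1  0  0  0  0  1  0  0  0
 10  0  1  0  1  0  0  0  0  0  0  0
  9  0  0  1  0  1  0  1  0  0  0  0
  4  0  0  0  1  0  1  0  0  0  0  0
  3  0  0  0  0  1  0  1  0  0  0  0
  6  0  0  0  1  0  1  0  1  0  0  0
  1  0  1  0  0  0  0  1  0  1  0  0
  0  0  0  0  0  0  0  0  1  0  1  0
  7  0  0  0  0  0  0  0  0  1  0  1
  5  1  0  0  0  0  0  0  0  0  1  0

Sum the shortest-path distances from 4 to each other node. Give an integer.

30

Distances from 4: 0:4, 1:3, 2:4, 3:1, 5:5, 6:2, 7:5, 8:3, 9:1, 10:2.
Sum = 4 + 3 + 4 + 1 + 5 + 2 + 5 + 3 + 1 + 2 = 30.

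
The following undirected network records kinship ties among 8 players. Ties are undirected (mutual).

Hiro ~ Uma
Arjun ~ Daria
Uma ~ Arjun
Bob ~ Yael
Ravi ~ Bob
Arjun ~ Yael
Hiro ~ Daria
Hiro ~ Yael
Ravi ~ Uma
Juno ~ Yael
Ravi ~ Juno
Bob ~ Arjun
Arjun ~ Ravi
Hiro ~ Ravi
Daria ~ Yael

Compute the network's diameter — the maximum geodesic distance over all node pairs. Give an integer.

Eccentricity of each node (its greatest distance to any other): Arjun:2, Bob:2, Daria:2, Hiro:2, Juno:2, Ravi:2, Uma:2, Yael:2.
The maximum eccentricity is 2, realized for instance by the pair Arjun–Juno via Arjun – Yael – Juno. So the diameter is 2.

2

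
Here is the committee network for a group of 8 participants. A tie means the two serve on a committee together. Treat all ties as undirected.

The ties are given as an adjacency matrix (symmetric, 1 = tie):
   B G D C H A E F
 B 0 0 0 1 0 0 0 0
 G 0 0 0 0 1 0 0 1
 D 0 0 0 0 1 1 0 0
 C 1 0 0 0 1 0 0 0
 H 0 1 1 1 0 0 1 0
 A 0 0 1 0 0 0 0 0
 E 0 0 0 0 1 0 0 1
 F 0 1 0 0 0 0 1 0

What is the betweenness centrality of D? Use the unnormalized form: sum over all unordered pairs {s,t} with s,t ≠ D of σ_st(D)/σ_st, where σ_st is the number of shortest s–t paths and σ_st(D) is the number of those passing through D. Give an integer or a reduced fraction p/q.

6

Pairs whose geodesics pass through D — B–A: 1; G–A: 1; C–A: 1; H–A: 1; A–E: 1; A–F: 2/2.
All other pairs contribute 0.
Summing the contributions gives betweenness(D) = 6.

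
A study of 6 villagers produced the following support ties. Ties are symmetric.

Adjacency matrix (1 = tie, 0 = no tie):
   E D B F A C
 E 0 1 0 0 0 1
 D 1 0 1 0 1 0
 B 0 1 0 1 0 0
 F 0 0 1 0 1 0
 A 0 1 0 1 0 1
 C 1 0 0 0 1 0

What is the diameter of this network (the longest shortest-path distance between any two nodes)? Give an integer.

3

Eccentricity of each node (its greatest distance to any other): A:2, B:3, C:3, D:2, E:3, F:3.
The maximum eccentricity is 3, realized for instance by the pair E–F via E – D – B – F. So the diameter is 3.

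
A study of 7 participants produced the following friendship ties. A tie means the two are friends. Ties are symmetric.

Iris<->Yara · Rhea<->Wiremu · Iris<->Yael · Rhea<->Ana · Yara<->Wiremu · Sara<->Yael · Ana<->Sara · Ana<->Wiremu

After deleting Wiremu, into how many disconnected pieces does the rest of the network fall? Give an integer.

1

Wiremu's neighbors (Ana, Rhea, and Yara) remain reachable from one another through other ties, so the rest of the network stays in one piece.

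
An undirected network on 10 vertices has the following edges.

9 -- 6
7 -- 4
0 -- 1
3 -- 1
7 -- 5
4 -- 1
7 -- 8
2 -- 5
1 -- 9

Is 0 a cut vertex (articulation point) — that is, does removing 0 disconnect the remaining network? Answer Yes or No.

No

Even without 0, every remaining node can still reach every other (the residual graph is connected), so 0 is not a cut vertex.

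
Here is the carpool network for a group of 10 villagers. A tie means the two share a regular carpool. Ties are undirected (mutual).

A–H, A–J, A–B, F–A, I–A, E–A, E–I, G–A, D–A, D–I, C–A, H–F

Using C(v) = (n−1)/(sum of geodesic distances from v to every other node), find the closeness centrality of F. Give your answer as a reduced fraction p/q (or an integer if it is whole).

9/16

Distances from F: A:1, B:2, C:2, D:2, E:2, G:2, H:1, I:2, J:2. Sum = 16.
n = 10, so closeness = 9/16.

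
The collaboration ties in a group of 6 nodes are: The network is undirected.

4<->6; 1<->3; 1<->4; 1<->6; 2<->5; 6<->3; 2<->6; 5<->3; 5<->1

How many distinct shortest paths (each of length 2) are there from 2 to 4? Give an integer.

The shortest distance is 2, and the only length-2 path is 2–6–4. So there is exactly 1 shortest path.

1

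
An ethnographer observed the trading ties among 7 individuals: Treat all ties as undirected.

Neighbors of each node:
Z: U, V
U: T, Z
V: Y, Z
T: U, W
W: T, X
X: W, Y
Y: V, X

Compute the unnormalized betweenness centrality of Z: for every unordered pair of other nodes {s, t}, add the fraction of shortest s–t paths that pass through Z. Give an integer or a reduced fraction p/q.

Pairs whose geodesics pass through Z — Y–U: 1; V–U: 1; V–T: 1.
All other pairs contribute 0.
Summing the contributions gives betweenness(Z) = 3.

3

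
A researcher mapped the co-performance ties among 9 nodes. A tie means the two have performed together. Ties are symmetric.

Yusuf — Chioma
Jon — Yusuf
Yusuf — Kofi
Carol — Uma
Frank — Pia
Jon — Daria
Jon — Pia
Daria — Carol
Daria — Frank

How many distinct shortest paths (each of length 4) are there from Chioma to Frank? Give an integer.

The shortest distance is 4. The length-4 paths are: Chioma–Yusuf–Jon–Daria–Frank; Chioma–Yusuf–Jon–Pia–Frank.
That gives 2 distinct shortest paths.

2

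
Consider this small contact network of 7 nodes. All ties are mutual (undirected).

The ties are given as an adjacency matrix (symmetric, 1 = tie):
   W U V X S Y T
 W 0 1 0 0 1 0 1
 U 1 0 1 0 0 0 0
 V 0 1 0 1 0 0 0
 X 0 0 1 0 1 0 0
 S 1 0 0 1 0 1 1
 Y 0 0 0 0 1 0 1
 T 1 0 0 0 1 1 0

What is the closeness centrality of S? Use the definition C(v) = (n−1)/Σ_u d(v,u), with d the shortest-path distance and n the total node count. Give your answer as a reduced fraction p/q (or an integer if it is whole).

3/4

Distances from S: T:1, U:2, V:2, W:1, X:1, Y:1. Sum = 8.
n = 7, so closeness = 6/8 = 3/4.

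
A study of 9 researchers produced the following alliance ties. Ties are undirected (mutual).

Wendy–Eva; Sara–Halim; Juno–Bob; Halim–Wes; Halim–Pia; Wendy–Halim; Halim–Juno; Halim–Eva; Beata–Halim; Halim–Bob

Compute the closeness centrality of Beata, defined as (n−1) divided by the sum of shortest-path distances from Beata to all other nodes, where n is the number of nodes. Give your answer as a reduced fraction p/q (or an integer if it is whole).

8/15

Distances from Beata: Bob:2, Eva:2, Halim:1, Juno:2, Pia:2, Sara:2, Wendy:2, Wes:2. Sum = 15.
n = 9, so closeness = 8/15.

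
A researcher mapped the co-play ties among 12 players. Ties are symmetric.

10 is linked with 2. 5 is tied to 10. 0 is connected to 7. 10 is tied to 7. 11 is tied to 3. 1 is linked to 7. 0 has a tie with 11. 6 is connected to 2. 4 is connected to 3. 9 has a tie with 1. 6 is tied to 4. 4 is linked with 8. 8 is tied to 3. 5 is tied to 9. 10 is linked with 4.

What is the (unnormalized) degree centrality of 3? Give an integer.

3 is directly tied to 4, 8, and 11. That is 3 neighbors, so the degree of 3 is 3.

3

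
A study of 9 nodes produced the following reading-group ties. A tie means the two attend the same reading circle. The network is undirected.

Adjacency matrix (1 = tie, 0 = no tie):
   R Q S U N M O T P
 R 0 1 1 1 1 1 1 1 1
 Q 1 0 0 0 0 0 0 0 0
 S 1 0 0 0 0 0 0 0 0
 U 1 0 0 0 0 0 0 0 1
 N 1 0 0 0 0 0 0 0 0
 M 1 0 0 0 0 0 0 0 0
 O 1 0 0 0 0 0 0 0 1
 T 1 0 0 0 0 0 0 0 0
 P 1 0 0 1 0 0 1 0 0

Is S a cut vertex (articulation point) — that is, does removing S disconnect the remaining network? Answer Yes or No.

Even without S, every remaining node can still reach every other (the residual graph is connected), so S is not a cut vertex.

No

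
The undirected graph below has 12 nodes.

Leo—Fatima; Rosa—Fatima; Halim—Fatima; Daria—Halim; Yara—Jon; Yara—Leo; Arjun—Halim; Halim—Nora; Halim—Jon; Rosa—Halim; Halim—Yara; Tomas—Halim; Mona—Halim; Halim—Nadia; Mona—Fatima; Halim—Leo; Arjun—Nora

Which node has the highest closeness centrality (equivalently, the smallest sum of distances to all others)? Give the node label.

Halim

Farness (sum of distances to all others) for each node — Arjun:20, Daria:21, Fatima:18, Halim:11, Jon:20, Leo:19, Mona:20, Nadia:21, Nora:20, Rosa:20, Tomas:21, Yara:19.
The smallest farness is 11, for Halim, so Halim has the highest closeness.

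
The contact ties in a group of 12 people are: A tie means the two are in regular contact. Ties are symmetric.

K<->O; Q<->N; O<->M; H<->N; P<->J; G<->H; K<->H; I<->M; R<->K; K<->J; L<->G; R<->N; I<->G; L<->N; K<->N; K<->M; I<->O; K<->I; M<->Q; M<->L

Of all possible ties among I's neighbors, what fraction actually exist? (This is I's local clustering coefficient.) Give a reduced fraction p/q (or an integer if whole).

1/2

I's neighbors: G, K, M, and O (k = 4).
Possible neighbor pairs: C(4,2) = 6. Edges among them: K–M, K–O, M–O → e = 3.
Clustering(I) = 3/6 = 1/2.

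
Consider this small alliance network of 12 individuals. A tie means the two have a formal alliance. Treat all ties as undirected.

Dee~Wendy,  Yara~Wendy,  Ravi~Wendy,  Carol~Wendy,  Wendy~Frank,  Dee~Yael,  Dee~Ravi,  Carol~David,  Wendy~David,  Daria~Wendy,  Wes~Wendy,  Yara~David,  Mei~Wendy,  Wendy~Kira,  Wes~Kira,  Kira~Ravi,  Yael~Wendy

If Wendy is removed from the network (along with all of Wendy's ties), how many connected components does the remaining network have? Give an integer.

5

Without Wendy, the remaining ties split the others into: {Carol, David, Yara}; {Dee, Kira, Ravi, Wes, Yael}; {Mei}; {Frank}; {Daria}.
That's 5 separate components.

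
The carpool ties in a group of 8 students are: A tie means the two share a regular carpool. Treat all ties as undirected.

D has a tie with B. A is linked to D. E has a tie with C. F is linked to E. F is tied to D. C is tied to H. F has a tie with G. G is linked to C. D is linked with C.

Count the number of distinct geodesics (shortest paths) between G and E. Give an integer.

2

The shortest distance is 2. The length-2 paths are: G–F–E; G–C–E.
That gives 2 distinct shortest paths.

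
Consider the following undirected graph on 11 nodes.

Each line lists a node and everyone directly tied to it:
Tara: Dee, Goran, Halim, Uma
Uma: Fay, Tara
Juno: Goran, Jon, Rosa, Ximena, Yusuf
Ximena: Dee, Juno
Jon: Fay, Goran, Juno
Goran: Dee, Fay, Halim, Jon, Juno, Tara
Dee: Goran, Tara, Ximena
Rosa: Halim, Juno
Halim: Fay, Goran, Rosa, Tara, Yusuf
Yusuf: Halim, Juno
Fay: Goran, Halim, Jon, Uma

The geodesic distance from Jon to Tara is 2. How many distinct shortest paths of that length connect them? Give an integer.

The shortest distance is 2, and the only length-2 path is Jon–Goran–Tara. So there is exactly 1 shortest path.

1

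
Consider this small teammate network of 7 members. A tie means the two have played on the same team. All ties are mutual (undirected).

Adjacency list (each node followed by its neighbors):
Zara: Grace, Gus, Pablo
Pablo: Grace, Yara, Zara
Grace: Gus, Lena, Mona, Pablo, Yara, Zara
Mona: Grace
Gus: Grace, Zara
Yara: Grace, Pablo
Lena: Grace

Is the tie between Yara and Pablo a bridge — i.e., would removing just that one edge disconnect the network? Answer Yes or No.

No

Even without that edge, Yara still reaches Pablo via Yara – Grace – Pablo, so the network stays connected. Not a bridge.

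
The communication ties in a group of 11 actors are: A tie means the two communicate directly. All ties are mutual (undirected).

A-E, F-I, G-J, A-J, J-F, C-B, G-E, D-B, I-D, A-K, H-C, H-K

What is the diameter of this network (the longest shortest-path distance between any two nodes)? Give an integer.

5

Eccentricity of each node (its greatest distance to any other): A:4, B:5, C:5, D:5, E:5, F:4, G:5, H:4, I:4, J:4, K:4.
The maximum eccentricity is 5, realized for instance by the pair D–E via D – I – F – J – A – E. So the diameter is 5.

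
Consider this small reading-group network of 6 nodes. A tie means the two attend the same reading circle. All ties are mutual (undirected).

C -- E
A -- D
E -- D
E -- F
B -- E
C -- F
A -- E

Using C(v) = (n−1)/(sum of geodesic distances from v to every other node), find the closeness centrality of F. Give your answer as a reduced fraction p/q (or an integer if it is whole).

5/8

Distances from F: A:2, B:2, C:1, D:2, E:1. Sum = 8.
n = 6, so closeness = 5/8.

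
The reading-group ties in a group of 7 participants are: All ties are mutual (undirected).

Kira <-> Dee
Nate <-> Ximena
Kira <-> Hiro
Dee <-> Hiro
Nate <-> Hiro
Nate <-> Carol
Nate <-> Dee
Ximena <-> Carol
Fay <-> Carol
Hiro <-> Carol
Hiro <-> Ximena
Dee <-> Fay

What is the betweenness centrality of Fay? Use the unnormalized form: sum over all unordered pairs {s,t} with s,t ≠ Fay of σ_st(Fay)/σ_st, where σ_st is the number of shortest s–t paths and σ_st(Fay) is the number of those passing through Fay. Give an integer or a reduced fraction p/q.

Pairs whose geodesics pass through Fay — Carol–Dee: 1/3.
All other pairs contribute 0.
Summing the contributions gives betweenness(Fay) = 1/3.

1/3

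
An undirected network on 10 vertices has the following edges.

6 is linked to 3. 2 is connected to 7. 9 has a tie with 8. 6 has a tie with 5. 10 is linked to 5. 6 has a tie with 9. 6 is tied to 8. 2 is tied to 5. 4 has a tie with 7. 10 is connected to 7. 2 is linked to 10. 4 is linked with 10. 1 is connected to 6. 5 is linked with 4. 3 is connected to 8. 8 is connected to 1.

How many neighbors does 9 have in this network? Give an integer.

2

9 is directly tied to 6 and 8. That is 2 neighbors, so the degree of 9 is 2.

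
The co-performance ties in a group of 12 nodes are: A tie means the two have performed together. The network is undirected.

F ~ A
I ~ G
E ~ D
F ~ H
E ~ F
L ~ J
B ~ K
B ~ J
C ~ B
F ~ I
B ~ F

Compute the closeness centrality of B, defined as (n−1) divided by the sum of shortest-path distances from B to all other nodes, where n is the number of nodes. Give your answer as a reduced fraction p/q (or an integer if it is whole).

11/20

Distances from B: A:2, C:1, D:3, E:2, F:1, G:3, H:2, I:2, J:1, K:1, L:2. Sum = 20.
n = 12, so closeness = 11/20.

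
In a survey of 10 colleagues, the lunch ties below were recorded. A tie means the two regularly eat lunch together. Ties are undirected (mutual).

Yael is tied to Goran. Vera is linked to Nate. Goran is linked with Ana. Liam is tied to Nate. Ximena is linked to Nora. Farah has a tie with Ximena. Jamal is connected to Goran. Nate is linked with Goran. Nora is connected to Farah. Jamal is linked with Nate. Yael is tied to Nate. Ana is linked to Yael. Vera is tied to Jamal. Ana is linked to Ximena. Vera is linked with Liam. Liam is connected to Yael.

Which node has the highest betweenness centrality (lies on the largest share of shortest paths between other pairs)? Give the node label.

Ana

Unnormalized betweenness of each node: Ana:18, Farah:0, Goran:17/2, Jamal:3/2, Liam:3/2, Nate:9/2, Nora:0, Vera:1/2, Ximena:14, Yael:17/2.
Ana has the largest value, 18, making it the main broker — the node through which the most shortest paths run.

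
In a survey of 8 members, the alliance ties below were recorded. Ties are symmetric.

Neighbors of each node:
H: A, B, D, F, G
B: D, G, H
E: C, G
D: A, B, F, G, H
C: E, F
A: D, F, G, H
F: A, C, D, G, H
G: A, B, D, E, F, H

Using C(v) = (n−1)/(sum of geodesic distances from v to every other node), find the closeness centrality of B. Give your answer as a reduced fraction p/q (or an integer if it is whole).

Distances from B: A:2, C:3, D:1, E:2, F:2, G:1, H:1. Sum = 12.
n = 8, so closeness = 7/12.

7/12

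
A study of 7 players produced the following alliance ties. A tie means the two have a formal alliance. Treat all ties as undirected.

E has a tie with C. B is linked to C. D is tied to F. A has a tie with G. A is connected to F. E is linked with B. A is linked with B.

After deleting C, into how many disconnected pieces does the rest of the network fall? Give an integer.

C's neighbors (B and E) remain reachable from one another through other ties, so the rest of the network stays in one piece.

1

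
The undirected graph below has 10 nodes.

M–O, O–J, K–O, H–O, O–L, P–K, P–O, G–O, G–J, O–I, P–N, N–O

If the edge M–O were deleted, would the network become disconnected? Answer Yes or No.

Yes

Without the M–O edge there is no alternate route between M and O, so the network disconnects. It is a bridge.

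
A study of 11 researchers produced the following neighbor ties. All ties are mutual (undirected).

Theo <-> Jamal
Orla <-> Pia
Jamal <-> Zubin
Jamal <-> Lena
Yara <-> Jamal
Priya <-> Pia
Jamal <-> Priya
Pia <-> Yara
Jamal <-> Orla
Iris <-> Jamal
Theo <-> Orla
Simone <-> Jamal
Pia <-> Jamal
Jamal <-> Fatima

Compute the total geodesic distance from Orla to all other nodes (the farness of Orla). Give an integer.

17

Distances from Orla: Fatima:2, Iris:2, Jamal:1, Lena:2, Pia:1, Priya:2, Simone:2, Theo:1, Yara:2, Zubin:2.
Sum = 2 + 2 + 1 + 2 + 1 + 2 + 2 + 1 + 2 + 2 = 17.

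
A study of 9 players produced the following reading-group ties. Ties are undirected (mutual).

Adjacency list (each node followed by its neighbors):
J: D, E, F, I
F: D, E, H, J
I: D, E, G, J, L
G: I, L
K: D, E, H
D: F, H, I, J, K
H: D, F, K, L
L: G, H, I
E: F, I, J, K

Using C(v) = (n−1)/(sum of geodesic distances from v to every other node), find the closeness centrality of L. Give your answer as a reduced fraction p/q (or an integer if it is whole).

Distances from L: D:2, E:2, F:2, G:1, H:1, I:1, J:2, K:2. Sum = 13.
n = 9, so closeness = 8/13.

8/13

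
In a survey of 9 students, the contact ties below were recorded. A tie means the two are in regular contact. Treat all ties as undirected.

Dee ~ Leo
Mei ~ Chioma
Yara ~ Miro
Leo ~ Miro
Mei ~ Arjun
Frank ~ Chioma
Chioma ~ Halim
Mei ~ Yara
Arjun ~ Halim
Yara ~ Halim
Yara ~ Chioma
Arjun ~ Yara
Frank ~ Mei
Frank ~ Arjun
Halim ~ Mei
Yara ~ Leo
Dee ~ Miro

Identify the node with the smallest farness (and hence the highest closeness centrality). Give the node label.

Yara

Farness (sum of distances to all others) for each node — Arjun:13, Chioma:13, Dee:20, Frank:17, Halim:13, Leo:14, Mei:12, Miro:14, Yara:10.
The smallest farness is 10, for Yara, so Yara has the highest closeness.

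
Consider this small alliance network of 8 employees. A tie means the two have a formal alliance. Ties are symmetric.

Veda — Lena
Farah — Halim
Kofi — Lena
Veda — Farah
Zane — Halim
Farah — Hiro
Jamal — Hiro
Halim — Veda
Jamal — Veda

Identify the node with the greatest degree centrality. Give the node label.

Veda

Degrees — Farah:3, Halim:3, Hiro:2, Jamal:2, Kofi:1, Lena:2, Veda:4, Zane:1.
The maximum is 4, attained only by Veda.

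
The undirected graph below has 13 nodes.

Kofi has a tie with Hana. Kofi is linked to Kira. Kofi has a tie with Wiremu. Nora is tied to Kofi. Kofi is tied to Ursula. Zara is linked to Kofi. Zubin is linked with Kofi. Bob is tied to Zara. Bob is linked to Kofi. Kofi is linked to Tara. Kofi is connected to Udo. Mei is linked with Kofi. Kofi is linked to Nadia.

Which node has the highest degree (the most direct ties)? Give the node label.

Kofi

Degrees — Bob:2, Hana:1, Kira:1, Kofi:12, Mei:1, Nadia:1, Nora:1, Tara:1, Udo:1, Ursula:1, Wiremu:1, Zara:2, Zubin:1.
The maximum is 12, attained only by Kofi.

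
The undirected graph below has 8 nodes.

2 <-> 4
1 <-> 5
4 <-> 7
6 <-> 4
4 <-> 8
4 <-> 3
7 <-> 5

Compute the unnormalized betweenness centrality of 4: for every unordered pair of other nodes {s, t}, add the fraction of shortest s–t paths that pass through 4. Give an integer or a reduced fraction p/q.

Pairs whose geodesics pass through 4 — 5–3: 1; 5–6: 1; 5–2: 1; 5–8: 1; 7–3: 1; 7–6: 1; 7–2: 1; 7–8: 1; 3–1: 1; 3–6: 1; 3–2: 1; 3–8: 1; 1–6: 1; 1–2: 1 … (+4 more pairs).
All other pairs contribute 0.
Summing the contributions gives betweenness(4) = 18.

18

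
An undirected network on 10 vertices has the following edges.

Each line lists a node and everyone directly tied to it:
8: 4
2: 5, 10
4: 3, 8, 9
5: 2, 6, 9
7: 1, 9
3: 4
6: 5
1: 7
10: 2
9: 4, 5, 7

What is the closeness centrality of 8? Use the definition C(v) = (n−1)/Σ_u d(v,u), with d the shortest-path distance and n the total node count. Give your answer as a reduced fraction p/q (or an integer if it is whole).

Distances from 8: 1:4, 2:4, 3:2, 4:1, 5:3, 6:4, 7:3, 9:2, 10:5. Sum = 28.
n = 10, so closeness = 9/28.

9/28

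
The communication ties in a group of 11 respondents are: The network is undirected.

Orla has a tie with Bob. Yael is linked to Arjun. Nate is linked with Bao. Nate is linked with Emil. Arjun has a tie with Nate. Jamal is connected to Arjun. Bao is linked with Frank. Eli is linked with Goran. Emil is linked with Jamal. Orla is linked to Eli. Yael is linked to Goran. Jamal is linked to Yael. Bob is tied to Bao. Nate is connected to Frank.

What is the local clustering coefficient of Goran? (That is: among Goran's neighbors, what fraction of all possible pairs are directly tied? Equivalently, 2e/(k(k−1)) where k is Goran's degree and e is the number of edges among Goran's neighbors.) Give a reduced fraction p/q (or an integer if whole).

0

Goran's neighbors: Eli and Yael (k = 2).
Possible neighbor pairs: C(2,2) = 1. Edges among them: none → e = 0.
Clustering(Goran) = 0/1.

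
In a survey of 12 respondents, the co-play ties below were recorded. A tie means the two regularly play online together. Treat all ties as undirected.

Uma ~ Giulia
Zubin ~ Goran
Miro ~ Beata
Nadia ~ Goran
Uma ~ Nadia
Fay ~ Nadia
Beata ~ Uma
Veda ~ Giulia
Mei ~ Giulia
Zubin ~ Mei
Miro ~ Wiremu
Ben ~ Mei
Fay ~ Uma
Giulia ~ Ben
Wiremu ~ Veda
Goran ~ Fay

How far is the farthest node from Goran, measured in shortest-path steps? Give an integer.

Distances from Goran: Beata:3, Ben:3, Fay:1, Giulia:3, Mei:2, Miro:4, Nadia:1, Uma:2, Veda:4, Wiremu:5, Zubin:1.
The largest is 5 (to Wiremu), so the eccentricity of Goran is 5.

5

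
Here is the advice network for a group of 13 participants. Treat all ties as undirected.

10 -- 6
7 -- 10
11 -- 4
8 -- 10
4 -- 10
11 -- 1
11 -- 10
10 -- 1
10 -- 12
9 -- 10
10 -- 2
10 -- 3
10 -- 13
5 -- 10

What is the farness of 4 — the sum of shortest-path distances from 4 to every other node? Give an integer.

Distances from 4: 1:2, 2:2, 3:2, 5:2, 6:2, 7:2, 8:2, 9:2, 10:1, 11:1, 12:2, 13:2.
Sum = 2 + 2 + 2 + 2 + 2 + 2 + 2 + 2 + 1 + 1 + 2 + 2 = 22.

22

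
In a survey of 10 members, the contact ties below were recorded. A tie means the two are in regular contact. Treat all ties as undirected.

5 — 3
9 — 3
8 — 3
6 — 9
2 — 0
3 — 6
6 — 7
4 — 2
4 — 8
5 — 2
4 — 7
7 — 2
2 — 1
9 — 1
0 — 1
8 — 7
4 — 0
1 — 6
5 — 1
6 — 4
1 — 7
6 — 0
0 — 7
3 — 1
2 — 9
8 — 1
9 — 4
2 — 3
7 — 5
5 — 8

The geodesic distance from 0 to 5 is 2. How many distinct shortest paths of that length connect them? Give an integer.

The shortest distance is 2. The length-2 paths are: 0–1–5; 0–7–5; 0–2–5.
That gives 3 distinct shortest paths.

3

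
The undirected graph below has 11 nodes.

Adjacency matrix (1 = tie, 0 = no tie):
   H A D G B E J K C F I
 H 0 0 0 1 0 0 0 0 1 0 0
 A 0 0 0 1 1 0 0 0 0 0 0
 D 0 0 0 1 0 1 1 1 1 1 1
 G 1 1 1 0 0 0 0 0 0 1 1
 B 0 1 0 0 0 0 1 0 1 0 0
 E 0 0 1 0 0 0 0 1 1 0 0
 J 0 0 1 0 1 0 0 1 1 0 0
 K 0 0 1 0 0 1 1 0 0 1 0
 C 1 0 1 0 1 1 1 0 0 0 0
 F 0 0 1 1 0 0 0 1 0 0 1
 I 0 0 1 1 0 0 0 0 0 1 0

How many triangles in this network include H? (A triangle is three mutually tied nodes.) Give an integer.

H's neighbors are C and G, but none of them are tied to each other, so no triangle contains H.

0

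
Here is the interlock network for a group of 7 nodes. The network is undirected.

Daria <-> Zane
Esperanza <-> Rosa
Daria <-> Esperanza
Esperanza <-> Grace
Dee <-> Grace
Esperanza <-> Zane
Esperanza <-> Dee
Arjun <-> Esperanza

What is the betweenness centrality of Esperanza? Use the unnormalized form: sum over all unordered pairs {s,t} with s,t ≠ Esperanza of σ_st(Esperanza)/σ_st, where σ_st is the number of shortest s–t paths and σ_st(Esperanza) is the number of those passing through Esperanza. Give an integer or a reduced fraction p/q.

13

Pairs whose geodesics pass through Esperanza — Arjun–Dee: 1; Arjun–Zane: 1; Arjun–Grace: 1; Arjun–Daria: 1; Arjun–Rosa: 1; Dee–Zane: 1; Dee–Daria: 1; Dee–Rosa: 1; Zane–Grace: 1; Zane–Rosa: 1; Grace–Daria: 1; Grace–Rosa: 1; Daria–Rosa: 1.
All other pairs contribute 0.
Summing the contributions gives betweenness(Esperanza) = 13.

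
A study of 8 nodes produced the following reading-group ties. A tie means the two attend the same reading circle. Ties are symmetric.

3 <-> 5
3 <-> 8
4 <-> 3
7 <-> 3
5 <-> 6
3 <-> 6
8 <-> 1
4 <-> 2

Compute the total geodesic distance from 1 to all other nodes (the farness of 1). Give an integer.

Distances from 1: 2:4, 3:2, 4:3, 5:3, 6:3, 7:3, 8:1.
Sum = 4 + 2 + 3 + 3 + 3 + 3 + 1 = 19.

19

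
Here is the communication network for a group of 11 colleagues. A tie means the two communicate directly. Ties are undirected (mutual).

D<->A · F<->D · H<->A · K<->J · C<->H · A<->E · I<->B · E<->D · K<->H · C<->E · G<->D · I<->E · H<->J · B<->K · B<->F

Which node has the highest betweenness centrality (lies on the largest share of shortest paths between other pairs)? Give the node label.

D

Unnormalized betweenness of each node: A:43/6, B:43/6, C:5/3, D:77/6, E:9, F:10/3, G:0, H:10, I:13/6, J:0, K:17/3.
D has the largest value, 77/6, making it the main broker — the node through which the most shortest paths run.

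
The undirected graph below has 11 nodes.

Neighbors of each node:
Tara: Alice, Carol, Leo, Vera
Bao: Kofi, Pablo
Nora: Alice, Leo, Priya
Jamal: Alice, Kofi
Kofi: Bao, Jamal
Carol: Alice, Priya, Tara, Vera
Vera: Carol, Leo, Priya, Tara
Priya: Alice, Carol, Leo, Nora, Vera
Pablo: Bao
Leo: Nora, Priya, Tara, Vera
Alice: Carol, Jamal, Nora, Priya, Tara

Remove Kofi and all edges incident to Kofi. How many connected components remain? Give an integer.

Without Kofi, the remaining ties split the others into: {Alice, Carol, Jamal, Leo, Nora, Priya, Tara, Vera}; {Bao, Pablo}.
That's 2 separate components.

2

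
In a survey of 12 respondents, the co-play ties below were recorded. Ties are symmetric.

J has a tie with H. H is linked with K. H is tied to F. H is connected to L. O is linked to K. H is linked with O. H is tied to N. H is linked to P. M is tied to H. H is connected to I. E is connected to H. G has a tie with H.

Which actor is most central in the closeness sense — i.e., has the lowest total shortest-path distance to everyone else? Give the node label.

Farness (sum of distances to all others) for each node — E:21, F:21, G:21, H:11, I:21, J:21, K:20, L:21, M:21, N:21, O:20, P:21.
The smallest farness is 11, for H, so H has the highest closeness.

H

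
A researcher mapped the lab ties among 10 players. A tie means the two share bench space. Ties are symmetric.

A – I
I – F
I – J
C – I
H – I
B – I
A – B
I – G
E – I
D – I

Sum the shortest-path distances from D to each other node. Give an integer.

Distances from D: A:2, B:2, C:2, E:2, F:2, G:2, H:2, I:1, J:2.
Sum = 2 + 2 + 2 + 2 + 2 + 2 + 2 + 1 + 2 = 17.

17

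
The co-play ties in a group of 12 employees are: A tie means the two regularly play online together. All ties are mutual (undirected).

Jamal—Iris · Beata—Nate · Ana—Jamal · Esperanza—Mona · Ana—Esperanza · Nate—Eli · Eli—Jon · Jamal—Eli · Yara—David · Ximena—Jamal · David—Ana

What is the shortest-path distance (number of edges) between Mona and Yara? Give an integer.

4

One shortest route is Mona – Esperanza – Ana – David – Yara, which uses 4 edges, and at distance 3 from Mona we only reach {David, Jamal}, which does not include Yara. So d(Mona,Yara) = 4.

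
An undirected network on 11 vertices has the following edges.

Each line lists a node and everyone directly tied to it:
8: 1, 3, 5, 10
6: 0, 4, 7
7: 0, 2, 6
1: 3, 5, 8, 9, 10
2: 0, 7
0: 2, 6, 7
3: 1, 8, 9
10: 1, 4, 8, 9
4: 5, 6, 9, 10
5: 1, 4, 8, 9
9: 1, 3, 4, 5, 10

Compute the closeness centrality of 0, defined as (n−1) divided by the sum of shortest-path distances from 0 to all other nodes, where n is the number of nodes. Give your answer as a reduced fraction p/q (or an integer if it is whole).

Distances from 0: 1:4, 2:1, 3:4, 4:2, 5:3, 6:1, 7:1, 8:4, 9:3, 10:3. Sum = 26.
n = 11, so closeness = 10/26 = 5/13.

5/13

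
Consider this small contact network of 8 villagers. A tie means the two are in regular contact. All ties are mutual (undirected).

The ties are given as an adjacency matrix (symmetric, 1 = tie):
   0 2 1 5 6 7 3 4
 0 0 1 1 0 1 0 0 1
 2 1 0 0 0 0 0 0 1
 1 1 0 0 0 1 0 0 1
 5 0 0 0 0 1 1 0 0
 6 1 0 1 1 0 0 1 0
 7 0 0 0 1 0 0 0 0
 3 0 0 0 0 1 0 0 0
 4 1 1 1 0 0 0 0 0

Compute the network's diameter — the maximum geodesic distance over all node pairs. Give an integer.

Eccentricity of each node (its greatest distance to any other): 0:3, 1:3, 2:4, 3:3, 4:4, 5:3, 6:2, 7:4.
The maximum eccentricity is 4, realized for instance by the pair 2–7 via 2 – 0 – 6 – 5 – 7. So the diameter is 4.

4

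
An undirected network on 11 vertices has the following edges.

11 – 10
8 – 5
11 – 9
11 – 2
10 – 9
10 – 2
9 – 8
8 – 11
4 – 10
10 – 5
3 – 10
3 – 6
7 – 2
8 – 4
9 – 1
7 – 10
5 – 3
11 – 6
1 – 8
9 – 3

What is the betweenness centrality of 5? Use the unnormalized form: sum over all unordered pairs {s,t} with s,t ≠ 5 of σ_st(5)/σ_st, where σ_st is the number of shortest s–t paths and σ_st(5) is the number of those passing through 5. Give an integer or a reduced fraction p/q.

19/20

Pairs whose geodesics pass through 5 — 8–10: 1/4; 8–3: 1/2; 8–7: 1/5.
All other pairs contribute 0.
Summing the contributions gives betweenness(5) = 19/20.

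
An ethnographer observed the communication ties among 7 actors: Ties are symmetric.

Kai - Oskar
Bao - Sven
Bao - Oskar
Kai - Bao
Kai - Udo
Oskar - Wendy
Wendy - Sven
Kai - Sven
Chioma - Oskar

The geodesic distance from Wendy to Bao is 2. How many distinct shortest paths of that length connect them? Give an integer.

The shortest distance is 2. The length-2 paths are: Wendy–Oskar–Bao; Wendy–Sven–Bao.
That gives 2 distinct shortest paths.

2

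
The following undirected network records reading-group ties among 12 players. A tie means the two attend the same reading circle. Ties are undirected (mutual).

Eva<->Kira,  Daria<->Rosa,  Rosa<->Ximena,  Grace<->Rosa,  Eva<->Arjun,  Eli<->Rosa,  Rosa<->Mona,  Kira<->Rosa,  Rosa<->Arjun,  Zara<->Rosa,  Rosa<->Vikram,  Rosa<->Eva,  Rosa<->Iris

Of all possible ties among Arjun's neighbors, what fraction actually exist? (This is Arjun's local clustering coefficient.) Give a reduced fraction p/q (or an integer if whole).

Arjun's neighbors: Eva and Rosa (k = 2).
Possible neighbor pairs: C(2,2) = 1. Edges among them: Eva–Rosa → e = 1.
Clustering(Arjun) = 1/1.

1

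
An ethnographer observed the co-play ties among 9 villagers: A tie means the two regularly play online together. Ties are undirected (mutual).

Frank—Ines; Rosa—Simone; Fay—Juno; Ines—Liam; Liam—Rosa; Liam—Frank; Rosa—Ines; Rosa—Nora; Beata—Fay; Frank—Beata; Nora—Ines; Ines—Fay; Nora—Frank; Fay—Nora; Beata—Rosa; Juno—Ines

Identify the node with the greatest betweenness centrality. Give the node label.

Unnormalized betweenness of each node: Beata:3/2, Fay:13/6, Frank:3/2, Ines:22/3, Juno:0, Liam:1/2, Nora:3/2, Rosa:17/2, Simone:0.
Rosa has the largest value, 17/2, making it the main broker — the node through which the most shortest paths run.

Rosa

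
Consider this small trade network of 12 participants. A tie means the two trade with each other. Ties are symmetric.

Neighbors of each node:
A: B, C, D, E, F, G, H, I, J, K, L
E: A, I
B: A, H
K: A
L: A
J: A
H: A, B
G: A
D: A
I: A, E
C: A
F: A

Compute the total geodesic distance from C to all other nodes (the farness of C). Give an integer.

Distances from C: A:1, B:2, D:2, E:2, F:2, G:2, H:2, I:2, J:2, K:2, L:2.
Sum = 1 + 2 + 2 + 2 + 2 + 2 + 2 + 2 + 2 + 2 + 2 = 21.

21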